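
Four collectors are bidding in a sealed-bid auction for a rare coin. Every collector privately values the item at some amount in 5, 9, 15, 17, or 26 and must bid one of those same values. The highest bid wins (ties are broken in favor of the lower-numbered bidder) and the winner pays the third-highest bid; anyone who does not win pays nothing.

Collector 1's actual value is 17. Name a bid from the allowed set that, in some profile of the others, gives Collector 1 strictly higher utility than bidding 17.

Suppose Collector 2 bids 5, Collector 3 bids 5 and Collector 4 bids 26.
Bid 17: loses, pays 0, utility 0.
Bid 26: wins, pays 5, utility 17 - 5 = 12.
So bidding 26 beats truth here (12 > 0).

26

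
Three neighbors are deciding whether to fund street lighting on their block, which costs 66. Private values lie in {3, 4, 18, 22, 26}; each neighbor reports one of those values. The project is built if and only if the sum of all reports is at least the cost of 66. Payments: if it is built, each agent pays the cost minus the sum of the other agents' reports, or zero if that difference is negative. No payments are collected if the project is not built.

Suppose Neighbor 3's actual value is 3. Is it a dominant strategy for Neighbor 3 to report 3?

Yes

Check each profile of the others' reports and compare truth against every alternative report.
Others report (3, 3): truth gives 0, best alternative gives 0.
Others report (3, 4): truth gives 0, best alternative gives 0.
Others report (3, 18): truth gives 0, best alternative gives 0.
Others report (3, 22): truth gives 0, best alternative gives 0.
Others report (3, 26): truth gives 0, best alternative gives 0.
Others report (4, 3): truth gives 0, best alternative gives 0.
(Remaining 19 profiles checked similarly; truth is weakly best in each.)
In every case the truthful report is at least as good as any alternative, so it is a dominant strategy.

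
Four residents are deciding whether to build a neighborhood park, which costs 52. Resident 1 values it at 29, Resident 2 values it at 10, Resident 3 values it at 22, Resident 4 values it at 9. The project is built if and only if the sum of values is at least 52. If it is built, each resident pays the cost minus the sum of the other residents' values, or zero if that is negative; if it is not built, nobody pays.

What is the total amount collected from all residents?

15

Total value 70 ≥ cost 52, so it is built.
Resident 1: others sum to 41; max(0, 52 - 41) = 11.
Resident 2: others sum to 60; max(0, 52 - 60) = 0.
Resident 3: others sum to 48; max(0, 52 - 48) = 4.
Resident 4: others sum to 61; max(0, 52 - 61) = 0.
Total collected = 11 + 0 + 4 + 0 = 15.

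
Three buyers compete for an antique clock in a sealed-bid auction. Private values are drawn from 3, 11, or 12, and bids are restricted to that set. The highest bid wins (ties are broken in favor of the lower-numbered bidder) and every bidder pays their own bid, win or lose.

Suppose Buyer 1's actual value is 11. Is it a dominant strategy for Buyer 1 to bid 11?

Consider the case where Buyer 2 bids 3 and Buyer 3 bids 3.
Truthful bid 11: wins, pays 11, utility 11 - 11 = 0.
Bid 3 instead: wins, pays 3, utility 11 - 3 = 8.
Since 8 > 0, bidding 3 is strictly better here, so truthful bidding is not dominant.

No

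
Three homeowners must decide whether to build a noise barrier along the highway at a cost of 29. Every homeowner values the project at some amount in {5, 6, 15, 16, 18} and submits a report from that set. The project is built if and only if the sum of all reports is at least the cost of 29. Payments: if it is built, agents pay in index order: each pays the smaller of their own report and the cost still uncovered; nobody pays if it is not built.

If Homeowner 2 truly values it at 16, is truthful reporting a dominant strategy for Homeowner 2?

No

Consider the case where Homeowner 1 reports 5 and Homeowner 3 reports 15.
Truthful report 16: project built, pays 16, utility 16 - 16 = 0.
Report 15 instead: project built, pays 15, utility 16 - 15 = 1.
Since 1 > 0, reporting 15 is strictly better here, so truthful reporting is not dominant.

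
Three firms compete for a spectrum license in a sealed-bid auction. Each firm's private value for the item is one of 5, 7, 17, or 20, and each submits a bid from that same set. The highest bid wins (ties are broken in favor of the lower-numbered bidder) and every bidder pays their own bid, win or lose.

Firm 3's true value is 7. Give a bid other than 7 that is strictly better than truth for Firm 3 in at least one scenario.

5

Suppose Firm 1 bids 5 and Firm 2 bids 7.
Bid 7: loses but pays 7, utility -7.
Bid 5: loses but pays 5, utility -5.
So bidding 5 beats truth here (-5 > -7).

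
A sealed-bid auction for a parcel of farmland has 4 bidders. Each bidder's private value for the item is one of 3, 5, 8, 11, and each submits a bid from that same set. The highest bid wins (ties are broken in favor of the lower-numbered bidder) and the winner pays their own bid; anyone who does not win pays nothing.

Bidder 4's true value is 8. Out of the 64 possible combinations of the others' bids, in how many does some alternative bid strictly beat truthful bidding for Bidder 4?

Others bid (3, 3, 3): truth gives 0; bid 5 gives 3 > 0. Violating.
Others bid (3, 3, 5): truth gives 0; no alternative beats it.
Others bid (3, 3, 8): truth gives 0; no alternative beats it.
(Checking all 64 profiles: 1 has a profitable deviation, 63 do not.)

1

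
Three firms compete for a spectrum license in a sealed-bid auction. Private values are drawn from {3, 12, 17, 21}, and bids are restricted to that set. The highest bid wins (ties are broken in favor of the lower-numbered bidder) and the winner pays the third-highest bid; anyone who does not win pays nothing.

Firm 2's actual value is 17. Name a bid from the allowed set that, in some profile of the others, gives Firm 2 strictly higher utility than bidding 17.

21

Suppose Firm 1 bids 3 and Firm 3 bids 21.
Bid 17: loses, pays 0, utility 0.
Bid 21: wins, pays 3, utility 17 - 3 = 14.
So bidding 21 beats truth here (14 > 0).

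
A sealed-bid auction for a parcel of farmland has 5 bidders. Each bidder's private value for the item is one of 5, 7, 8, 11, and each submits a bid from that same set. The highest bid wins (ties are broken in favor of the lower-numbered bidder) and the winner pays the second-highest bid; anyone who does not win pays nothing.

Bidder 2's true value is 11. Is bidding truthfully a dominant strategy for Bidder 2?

Check each profile of the others' bids and compare truth against every alternative bid.
Others bid (8, 5, 5, 5): truth gives 3, best alternative gives 0.
Others bid (8, 5, 5, 7): truth gives 3, best alternative gives 0.
Others bid (8, 5, 5, 8): truth gives 3, best alternative gives 0.
Others bid (8, 5, 7, 5): truth gives 3, best alternative gives 0.
Others bid (8, 5, 7, 7): truth gives 3, best alternative gives 0.
Others bid (8, 5, 7, 8): truth gives 3, best alternative gives 0.
(Remaining 250 profiles checked similarly; truth is weakly best in each.)
In every case the truthful bid is at least as good as any alternative, so it is a dominant strategy.

Yes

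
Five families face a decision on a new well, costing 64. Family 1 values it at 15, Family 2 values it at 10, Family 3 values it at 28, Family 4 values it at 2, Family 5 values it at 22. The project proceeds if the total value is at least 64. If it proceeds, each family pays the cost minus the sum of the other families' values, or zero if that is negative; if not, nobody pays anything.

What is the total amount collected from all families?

26

Total value 77 ≥ cost 64, so it is built.
Family 1: others sum to 62; max(0, 64 - 62) = 2.
Family 2: others sum to 67; max(0, 64 - 67) = 0.
Family 3: others sum to 49; max(0, 64 - 49) = 15.
Family 4: others sum to 75; max(0, 64 - 75) = 0.
Family 5: others sum to 55; max(0, 64 - 55) = 9.
Total collected = 2 + 0 + 15 + 0 + 9 = 26.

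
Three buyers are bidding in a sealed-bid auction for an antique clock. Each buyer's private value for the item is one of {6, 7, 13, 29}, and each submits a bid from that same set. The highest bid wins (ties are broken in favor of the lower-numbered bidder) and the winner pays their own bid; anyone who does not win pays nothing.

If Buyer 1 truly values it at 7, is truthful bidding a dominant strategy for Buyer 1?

No

Consider the case where Buyer 2 bids 6 and Buyer 3 bids 6.
Truthful bid 7: wins, pays 7, utility 7 - 7 = 0.
Bid 6 instead: wins, pays 6, utility 7 - 6 = 1.
Since 1 > 0, bidding 6 is strictly better here, so truthful bidding is not dominant.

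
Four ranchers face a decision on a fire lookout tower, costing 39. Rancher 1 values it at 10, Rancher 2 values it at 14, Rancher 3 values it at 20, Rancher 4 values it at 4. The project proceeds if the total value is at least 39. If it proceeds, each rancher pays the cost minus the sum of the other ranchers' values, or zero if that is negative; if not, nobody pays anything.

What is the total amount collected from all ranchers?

Total value 48 ≥ cost 39, so it is built.
Rancher 1: others sum to 38; max(0, 39 - 38) = 1.
Rancher 2: others sum to 34; max(0, 39 - 34) = 5.
Rancher 3: others sum to 28; max(0, 39 - 28) = 11.
Rancher 4: others sum to 44; max(0, 39 - 44) = 0.
Total collected = 1 + 5 + 11 + 0 = 17.

17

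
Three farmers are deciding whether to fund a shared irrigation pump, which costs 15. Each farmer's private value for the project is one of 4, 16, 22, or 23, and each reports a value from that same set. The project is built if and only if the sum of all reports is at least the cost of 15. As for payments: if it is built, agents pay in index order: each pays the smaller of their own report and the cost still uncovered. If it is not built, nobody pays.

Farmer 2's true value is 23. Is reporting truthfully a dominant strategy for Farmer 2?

No

Consider the case where Farmer 1 reports 4 and Farmer 3 reports 16.
Truthful report 23: project built, pays 11, utility 23 - 11 = 12.
Report 4 instead: project built, pays 4, utility 23 - 4 = 19.
Since 19 > 12, reporting 4 is strictly better here, so truthful reporting is not dominant.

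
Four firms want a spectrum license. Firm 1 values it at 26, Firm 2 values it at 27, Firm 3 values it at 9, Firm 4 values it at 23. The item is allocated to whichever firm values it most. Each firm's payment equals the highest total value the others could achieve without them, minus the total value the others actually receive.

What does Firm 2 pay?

Firm 2 has the highest value and receives the item.
Without Firm 2, the item would go to the next-highest value, 26, so the others could achieve 26.
With Firm 2 present and winning, the others receive nothing, so their total is 0.
Payment = 26 - 0 = 26.

26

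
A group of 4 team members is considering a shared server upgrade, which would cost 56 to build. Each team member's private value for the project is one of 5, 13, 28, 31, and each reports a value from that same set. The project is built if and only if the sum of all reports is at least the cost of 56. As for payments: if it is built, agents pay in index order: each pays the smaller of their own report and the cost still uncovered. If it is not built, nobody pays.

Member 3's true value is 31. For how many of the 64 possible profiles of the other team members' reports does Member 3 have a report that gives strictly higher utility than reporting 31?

38

Others report (5, 5, 28): truth gives 0; report 28 gives 3 > 0. Violating.
Others report (5, 5, 31): truth gives 0; report 28 gives 3 > 0. Violating.
Others report (5, 13, 13): truth gives 0; report 28 gives 3 > 0. Violating.
Others report (5, 13, 28): truth gives 0; report 13 gives 18 > 0. Violating.
Others report (5, 5, 5): truth gives 0; no alternative beats it.
Others report (5, 5, 13): truth gives 0; no alternative beats it.
(Checking all 64 profiles: 38 have a profitable deviation, 26 do not.)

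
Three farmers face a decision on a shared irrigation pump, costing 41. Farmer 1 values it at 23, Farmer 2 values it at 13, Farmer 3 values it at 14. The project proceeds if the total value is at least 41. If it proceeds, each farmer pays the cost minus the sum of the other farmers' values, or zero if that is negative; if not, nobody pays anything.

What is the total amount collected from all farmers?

Total value 50 ≥ cost 41, so it is built.
Farmer 1: others sum to 27; max(0, 41 - 27) = 14.
Farmer 2: others sum to 37; max(0, 41 - 37) = 4.
Farmer 3: others sum to 36; max(0, 41 - 36) = 5.
Total collected = 14 + 4 + 5 = 23.

23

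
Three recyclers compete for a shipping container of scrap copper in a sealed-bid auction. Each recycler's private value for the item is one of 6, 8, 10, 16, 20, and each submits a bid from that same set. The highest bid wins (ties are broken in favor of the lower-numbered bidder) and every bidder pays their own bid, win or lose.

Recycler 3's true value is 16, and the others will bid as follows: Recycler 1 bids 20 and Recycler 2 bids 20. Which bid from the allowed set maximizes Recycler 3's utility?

Bid 6: loses but pays 6, utility -6.
Bid 8: loses but pays 8, utility -8.
Bid 10: loses but pays 10, utility -10.
Bid 16: loses but pays 16, utility -16.
Bid 20: loses but pays 20, utility -20.
The best choice is 6 with utility -6.

6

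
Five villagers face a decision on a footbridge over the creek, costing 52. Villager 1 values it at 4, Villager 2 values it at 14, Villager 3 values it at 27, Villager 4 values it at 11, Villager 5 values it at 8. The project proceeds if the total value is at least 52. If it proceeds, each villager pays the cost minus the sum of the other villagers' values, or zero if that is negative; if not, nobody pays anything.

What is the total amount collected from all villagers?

17

Total value 64 ≥ cost 52, so it is built.
Villager 1: others sum to 60; max(0, 52 - 60) = 0.
Villager 2: others sum to 50; max(0, 52 - 50) = 2.
Villager 3: others sum to 37; max(0, 52 - 37) = 15.
Villager 4: others sum to 53; max(0, 52 - 53) = 0.
Villager 5: others sum to 56; max(0, 52 - 56) = 0.
Total collected = 0 + 2 + 15 + 0 + 0 = 17.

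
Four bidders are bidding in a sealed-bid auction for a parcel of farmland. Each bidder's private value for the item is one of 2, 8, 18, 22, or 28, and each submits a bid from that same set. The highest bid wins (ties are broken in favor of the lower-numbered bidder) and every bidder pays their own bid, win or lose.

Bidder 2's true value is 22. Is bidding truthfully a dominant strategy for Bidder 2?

Consider the case where Bidder 1 bids 2, Bidder 3 bids 2 and Bidder 4 bids 2.
Truthful bid 22: wins, pays 22, utility 22 - 22 = 0.
Bid 8 instead: wins, pays 8, utility 22 - 8 = 14.
Since 14 > 0, bidding 8 is strictly better here, so truthful bidding is not dominant.

No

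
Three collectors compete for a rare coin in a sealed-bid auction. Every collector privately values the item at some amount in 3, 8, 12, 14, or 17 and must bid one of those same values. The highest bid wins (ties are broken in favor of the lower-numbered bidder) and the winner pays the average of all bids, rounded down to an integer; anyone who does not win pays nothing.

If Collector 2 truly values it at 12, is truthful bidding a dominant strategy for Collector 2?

Consider the case where Collector 1 bids 3 and Collector 3 bids 3.
Truthful bid 12: wins, pays 6, utility 12 - 6 = 6.
Bid 8 instead: wins, pays 4, utility 12 - 4 = 8.
Since 8 > 6, bidding 8 is strictly better here, so truthful bidding is not dominant.

No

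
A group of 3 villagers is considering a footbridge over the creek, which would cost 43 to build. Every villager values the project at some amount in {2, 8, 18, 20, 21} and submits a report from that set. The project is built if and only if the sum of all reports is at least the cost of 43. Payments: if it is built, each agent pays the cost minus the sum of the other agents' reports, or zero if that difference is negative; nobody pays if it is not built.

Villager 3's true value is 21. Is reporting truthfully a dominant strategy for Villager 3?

Check each profile of the others' reports and compare truth against every alternative report.
Others report (21, 21): truth gives 20, best alternative gives 20.
Others report (20, 21): truth gives 19, best alternative gives 19.
Others report (21, 20): truth gives 19, best alternative gives 19.
Others report (20, 20): truth gives 18, best alternative gives 18.
Others report (18, 21): truth gives 17, best alternative gives 17.
Others report (21, 18): truth gives 17, best alternative gives 17.
(Remaining 19 profiles checked similarly; truth is weakly best in each.)
In every case the truthful report is at least as good as any alternative, so it is a dominant strategy.

Yes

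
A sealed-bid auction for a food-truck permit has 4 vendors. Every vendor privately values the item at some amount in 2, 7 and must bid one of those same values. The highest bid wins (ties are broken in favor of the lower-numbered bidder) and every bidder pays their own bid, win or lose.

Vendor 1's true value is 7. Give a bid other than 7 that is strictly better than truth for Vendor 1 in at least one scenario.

Suppose Vendor 2 bids 2, Vendor 3 bids 2 and Vendor 4 bids 2.
Bid 7: wins, pays 7, utility 7 - 7 = 0.
Bid 2: wins, pays 2, utility 7 - 2 = 5.
So bidding 2 beats truth here (5 > 0).

2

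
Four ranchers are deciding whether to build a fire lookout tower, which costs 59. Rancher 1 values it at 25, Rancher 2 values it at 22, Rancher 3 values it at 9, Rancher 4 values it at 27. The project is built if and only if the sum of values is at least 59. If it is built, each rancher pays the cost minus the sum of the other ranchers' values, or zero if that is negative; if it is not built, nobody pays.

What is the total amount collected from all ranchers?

Total value 83 ≥ cost 59, so it is built.
Rancher 1: others sum to 58; max(0, 59 - 58) = 1.
Rancher 2: others sum to 61; max(0, 59 - 61) = 0.
Rancher 3: others sum to 74; max(0, 59 - 74) = 0.
Rancher 4: others sum to 56; max(0, 59 - 56) = 3.
Total collected = 1 + 0 + 0 + 3 = 4.

4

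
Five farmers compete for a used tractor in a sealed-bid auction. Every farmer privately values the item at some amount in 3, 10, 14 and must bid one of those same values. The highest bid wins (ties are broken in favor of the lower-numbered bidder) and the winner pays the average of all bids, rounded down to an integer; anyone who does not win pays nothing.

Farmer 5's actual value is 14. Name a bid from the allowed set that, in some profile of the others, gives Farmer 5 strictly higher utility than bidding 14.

10

Suppose Farmer 1 bids 3, Farmer 2 bids 3, Farmer 3 bids 3 and Farmer 4 bids 3.
Bid 14: wins, pays 5, utility 14 - 5 = 9.
Bid 10: wins, pays 4, utility 14 - 4 = 10.
So bidding 10 beats truth here (10 > 9).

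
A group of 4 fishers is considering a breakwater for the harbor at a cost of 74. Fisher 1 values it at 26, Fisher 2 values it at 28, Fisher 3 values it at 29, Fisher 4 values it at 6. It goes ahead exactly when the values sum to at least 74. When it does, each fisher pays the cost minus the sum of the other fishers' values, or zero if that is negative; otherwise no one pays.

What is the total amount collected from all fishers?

Total value 89 ≥ cost 74, so it is built.
Fisher 1: others sum to 63; max(0, 74 - 63) = 11.
Fisher 2: others sum to 61; max(0, 74 - 61) = 13.
Fisher 3: others sum to 60; max(0, 74 - 60) = 14.
Fisher 4: others sum to 83; max(0, 74 - 83) = 0.
Total collected = 11 + 13 + 14 + 0 = 38.

38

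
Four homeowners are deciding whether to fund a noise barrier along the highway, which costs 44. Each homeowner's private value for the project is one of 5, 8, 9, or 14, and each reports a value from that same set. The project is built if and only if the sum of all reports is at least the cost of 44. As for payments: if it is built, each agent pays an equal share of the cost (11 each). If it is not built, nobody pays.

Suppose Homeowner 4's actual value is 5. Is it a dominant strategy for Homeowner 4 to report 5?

Check each profile of the others' reports and compare truth against every alternative report.
Others report (8, 14, 14): truth gives 0, best alternative gives -6.
Others report (9, 14, 14): truth gives 0, best alternative gives -6.
Others report (14, 8, 14): truth gives 0, best alternative gives -6.
Others report (14, 9, 14): truth gives 0, best alternative gives -6.
Others report (14, 14, 8): truth gives 0, best alternative gives -6.
Others report (14, 14, 9): truth gives 0, best alternative gives -6.
(Remaining 58 profiles checked similarly; truth is weakly best in each.)
In every case the truthful report is at least as good as any alternative, so it is a dominant strategy.

Yes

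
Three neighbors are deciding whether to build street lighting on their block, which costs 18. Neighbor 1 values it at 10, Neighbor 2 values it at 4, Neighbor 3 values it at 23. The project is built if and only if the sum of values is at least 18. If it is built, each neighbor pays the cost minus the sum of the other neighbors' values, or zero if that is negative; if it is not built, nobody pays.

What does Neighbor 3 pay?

4

Total value 37 ≥ cost 18, so the project is built.
The other neighbors' values sum to 14.
Cost minus that sum is 18 - 14 = 4.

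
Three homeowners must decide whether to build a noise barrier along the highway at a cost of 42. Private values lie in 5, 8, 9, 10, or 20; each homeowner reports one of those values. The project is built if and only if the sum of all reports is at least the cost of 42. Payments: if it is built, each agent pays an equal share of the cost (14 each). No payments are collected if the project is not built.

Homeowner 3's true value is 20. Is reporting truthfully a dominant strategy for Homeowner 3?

Yes

Check each profile of the others' reports and compare truth against every alternative report.
Others report (5, 20): truth gives 6, best alternative gives 0.
Others report (8, 20): truth gives 6, best alternative gives 0.
Others report (9, 20): truth gives 6, best alternative gives 0.
Others report (10, 20): truth gives 6, best alternative gives 0.
Others report (20, 5): truth gives 6, best alternative gives 0.
Others report (20, 8): truth gives 6, best alternative gives 0.
(Remaining 19 profiles checked similarly; truth is weakly best in each.)
In every case the truthful report is at least as good as any alternative, so it is a dominant strategy.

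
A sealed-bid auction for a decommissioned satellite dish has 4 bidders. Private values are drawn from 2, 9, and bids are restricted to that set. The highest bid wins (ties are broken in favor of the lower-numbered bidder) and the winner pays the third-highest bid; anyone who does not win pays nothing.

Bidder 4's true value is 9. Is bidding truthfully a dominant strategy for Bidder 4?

Check each profile of the others' bids and compare truth against every alternative bid.
Others bid (2, 2, 2): truth gives 7, best alternative gives 0.
Others bid (2, 2, 9): truth gives 0, best alternative gives 0.
Others bid (2, 9, 2): truth gives 0, best alternative gives 0.
Others bid (2, 9, 9): truth gives 0, best alternative gives 0.
Others bid (9, 2, 2): truth gives 0, best alternative gives 0.
Others bid (9, 2, 9): truth gives 0, best alternative gives 0.
(Remaining 2 profiles checked similarly; truth is weakly best in each.)
In every case the truthful bid is at least as good as any alternative, so it is a dominant strategy.

Yes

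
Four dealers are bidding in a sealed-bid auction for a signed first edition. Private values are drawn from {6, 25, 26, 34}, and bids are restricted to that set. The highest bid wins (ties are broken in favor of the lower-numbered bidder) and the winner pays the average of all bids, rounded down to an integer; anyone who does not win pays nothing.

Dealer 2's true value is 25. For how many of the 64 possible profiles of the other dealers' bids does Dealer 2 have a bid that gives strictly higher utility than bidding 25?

21

Others bid (6, 6, 26): truth gives 0; bid 26 gives 9 > 0. Violating.
Others bid (6, 6, 34): truth gives 0; bid 34 gives 5 > 0. Violating.
Others bid (6, 25, 26): truth gives 0; bid 26 gives 5 > 0. Violating.
Others bid (6, 25, 34): truth gives 0; bid 34 gives 1 > 0. Violating.
Others bid (6, 6, 6): truth gives 15; no alternative beats it.
Others bid (6, 6, 25): truth gives 10; no alternative beats it.
(Checking all 64 profiles: 21 have a profitable deviation, 43 do not.)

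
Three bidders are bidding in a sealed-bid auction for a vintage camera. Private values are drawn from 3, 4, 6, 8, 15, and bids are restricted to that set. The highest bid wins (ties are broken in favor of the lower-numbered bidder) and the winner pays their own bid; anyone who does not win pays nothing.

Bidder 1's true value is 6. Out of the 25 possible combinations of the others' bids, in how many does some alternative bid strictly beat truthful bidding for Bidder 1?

4

Others bid (3, 3): truth gives 0; bid 3 gives 3 > 0. Violating.
Others bid (3, 4): truth gives 0; bid 4 gives 2 > 0. Violating.
Others bid (4, 3): truth gives 0; bid 4 gives 2 > 0. Violating.
Others bid (4, 4): truth gives 0; bid 4 gives 2 > 0. Violating.
Others bid (3, 6): truth gives 0; no alternative beats it.
Others bid (3, 8): truth gives 0; no alternative beats it.
(Checking all 25 profiles: 4 have a profitable deviation, 21 do not.)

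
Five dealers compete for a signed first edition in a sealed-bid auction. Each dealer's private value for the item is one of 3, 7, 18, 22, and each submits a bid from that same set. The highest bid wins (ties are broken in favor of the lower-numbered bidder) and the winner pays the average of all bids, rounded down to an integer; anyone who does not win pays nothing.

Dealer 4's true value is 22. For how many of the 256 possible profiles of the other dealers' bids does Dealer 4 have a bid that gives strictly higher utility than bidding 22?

Others bid (3, 3, 3, 3): truth gives 16; bid 7 gives 19 > 16. Violating.
Others bid (3, 3, 3, 7): truth gives 15; bid 7 gives 18 > 15. Violating.
Others bid (3, 3, 7, 3): truth gives 15; bid 18 gives 16 > 15. Violating.
Others bid (3, 3, 7, 7): truth gives 14; bid 18 gives 15 > 14. Violating.
Others bid (3, 3, 3, 18): truth gives 13; no alternative beats it.
Others bid (3, 3, 3, 22): truth gives 12; no alternative beats it.
(Checking all 256 profiles: 23 have a profitable deviation, 233 do not.)

23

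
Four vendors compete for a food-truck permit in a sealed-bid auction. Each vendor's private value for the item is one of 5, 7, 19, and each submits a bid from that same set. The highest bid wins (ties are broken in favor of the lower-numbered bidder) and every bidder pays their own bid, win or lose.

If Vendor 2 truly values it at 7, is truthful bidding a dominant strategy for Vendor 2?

Consider the case where Vendor 1 bids 5, Vendor 3 bids 5 and Vendor 4 bids 19.
Truthful bid 7: loses but pays 7, utility -7.
Bid 5 instead: loses but pays 5, utility -5.
Since -5 > -7, bidding 5 is strictly better here, so truthful bidding is not dominant.

No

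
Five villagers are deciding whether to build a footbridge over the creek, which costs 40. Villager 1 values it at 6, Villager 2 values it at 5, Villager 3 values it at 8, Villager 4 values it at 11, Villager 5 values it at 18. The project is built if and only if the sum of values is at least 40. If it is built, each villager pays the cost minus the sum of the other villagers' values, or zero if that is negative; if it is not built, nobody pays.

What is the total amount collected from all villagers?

13

Total value 48 ≥ cost 40, so it is built.
Villager 1: others sum to 42; max(0, 40 - 42) = 0.
Villager 2: others sum to 43; max(0, 40 - 43) = 0.
Villager 3: others sum to 40; max(0, 40 - 40) = 0.
Villager 4: others sum to 37; max(0, 40 - 37) = 3.
Villager 5: others sum to 30; max(0, 40 - 30) = 10.
Total collected = 0 + 0 + 0 + 3 + 10 = 13.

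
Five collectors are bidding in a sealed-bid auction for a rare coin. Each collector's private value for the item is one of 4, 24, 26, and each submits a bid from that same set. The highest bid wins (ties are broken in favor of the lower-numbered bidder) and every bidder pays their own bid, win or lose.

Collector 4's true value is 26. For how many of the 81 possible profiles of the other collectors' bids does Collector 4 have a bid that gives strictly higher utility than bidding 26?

Others bid (4, 4, 4, 4): truth gives 0; bid 24 gives 2 > 0. Violating.
Others bid (4, 4, 4, 24): truth gives 0; bid 24 gives 2 > 0. Violating.
Others bid (4, 4, 26, 4): truth gives -26; bid 4 gives -4 > -26. Violating.
Others bid (4, 4, 26, 24): truth gives -26; bid 4 gives -4 > -26. Violating.
Others bid (4, 4, 4, 26): truth gives 0; no alternative beats it.
Others bid (4, 4, 24, 4): truth gives 0; no alternative beats it.
(Checking all 81 profiles: 59 have a profitable deviation, 22 do not.)

59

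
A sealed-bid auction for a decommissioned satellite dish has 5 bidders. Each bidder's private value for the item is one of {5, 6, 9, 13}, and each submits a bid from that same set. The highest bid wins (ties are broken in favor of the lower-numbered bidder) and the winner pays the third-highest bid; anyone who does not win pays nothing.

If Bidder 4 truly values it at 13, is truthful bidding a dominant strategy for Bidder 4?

Check each profile of the others' bids and compare truth against every alternative bid.
Others bid (5, 5, 5, 13): truth gives 8, best alternative gives 0.
Others bid (5, 5, 9, 5): truth gives 8, best alternative gives 0.
Others bid (5, 9, 5, 5): truth gives 8, best alternative gives 0.
Others bid (9, 5, 5, 5): truth gives 8, best alternative gives 0.
Others bid (5, 5, 6, 13): truth gives 7, best alternative gives 0.
Others bid (5, 5, 9, 6): truth gives 7, best alternative gives 0.
(Remaining 250 profiles checked similarly; truth is weakly best in each.)
In every case the truthful bid is at least as good as any alternative, so it is a dominant strategy.

Yes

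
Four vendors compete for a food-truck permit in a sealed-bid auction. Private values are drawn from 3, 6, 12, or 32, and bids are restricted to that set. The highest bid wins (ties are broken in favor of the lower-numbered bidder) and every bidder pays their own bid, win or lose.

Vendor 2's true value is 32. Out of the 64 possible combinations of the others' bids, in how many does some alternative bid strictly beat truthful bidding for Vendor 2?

34

Others bid (3, 3, 3): truth gives 0; bid 6 gives 26 > 0. Violating.
Others bid (3, 3, 6): truth gives 0; bid 6 gives 26 > 0. Violating.
Others bid (3, 3, 12): truth gives 0; bid 12 gives 20 > 0. Violating.
Others bid (3, 6, 3): truth gives 0; bid 6 gives 26 > 0. Violating.
Others bid (3, 3, 32): truth gives 0; no alternative beats it.
Others bid (3, 6, 32): truth gives 0; no alternative beats it.
(Checking all 64 profiles: 34 have a profitable deviation, 30 do not.)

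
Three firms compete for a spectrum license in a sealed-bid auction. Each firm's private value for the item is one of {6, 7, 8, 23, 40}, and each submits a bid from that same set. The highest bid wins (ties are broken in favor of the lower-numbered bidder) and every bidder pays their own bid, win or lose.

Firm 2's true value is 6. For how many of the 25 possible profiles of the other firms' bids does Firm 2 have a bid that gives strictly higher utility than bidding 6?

6

Others bid (6, 6): truth gives -6; bid 7 gives -1 > -6. Violating.
Others bid (6, 7): truth gives -6; bid 7 gives -1 > -6. Violating.
Others bid (6, 8): truth gives -6; bid 8 gives -2 > -6. Violating.
Others bid (7, 6): truth gives -6; bid 8 gives -2 > -6. Violating.
Others bid (6, 23): truth gives -6; no alternative beats it.
Others bid (6, 40): truth gives -6; no alternative beats it.
(Checking all 25 profiles: 6 have a profitable deviation, 19 do not.)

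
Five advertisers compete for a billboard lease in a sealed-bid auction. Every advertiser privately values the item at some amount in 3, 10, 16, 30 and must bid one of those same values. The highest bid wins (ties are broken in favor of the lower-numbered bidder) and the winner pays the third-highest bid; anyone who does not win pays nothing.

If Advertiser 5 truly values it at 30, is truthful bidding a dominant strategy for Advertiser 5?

Yes

Check each profile of the others' bids and compare truth against every alternative bid.
Others bid (3, 3, 3, 16): truth gives 27, best alternative gives 0.
Others bid (3, 3, 16, 3): truth gives 27, best alternative gives 0.
Others bid (3, 16, 3, 3): truth gives 27, best alternative gives 0.
Others bid (16, 3, 3, 3): truth gives 27, best alternative gives 0.
Others bid (3, 3, 10, 16): truth gives 20, best alternative gives 0.
Others bid (3, 3, 16, 10): truth gives 20, best alternative gives 0.
(Remaining 250 profiles checked similarly; truth is weakly best in each.)
In every case the truthful bid is at least as good as any alternative, so it is a dominant strategy.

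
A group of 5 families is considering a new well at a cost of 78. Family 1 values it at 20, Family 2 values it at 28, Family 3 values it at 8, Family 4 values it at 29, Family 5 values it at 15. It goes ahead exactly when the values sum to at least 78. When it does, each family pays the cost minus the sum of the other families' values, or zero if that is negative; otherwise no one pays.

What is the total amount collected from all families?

Total value 100 ≥ cost 78, so it is built.
Family 1: others sum to 80; max(0, 78 - 80) = 0.
Family 2: others sum to 72; max(0, 78 - 72) = 6.
Family 3: others sum to 92; max(0, 78 - 92) = 0.
Family 4: others sum to 71; max(0, 78 - 71) = 7.
Family 5: others sum to 85; max(0, 78 - 85) = 0.
Total collected = 0 + 6 + 0 + 7 + 0 = 13.

13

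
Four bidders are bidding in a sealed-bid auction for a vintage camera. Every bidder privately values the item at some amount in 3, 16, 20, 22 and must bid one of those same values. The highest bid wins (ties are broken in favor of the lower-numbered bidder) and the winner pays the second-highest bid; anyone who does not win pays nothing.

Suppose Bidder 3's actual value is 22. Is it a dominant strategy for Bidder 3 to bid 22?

Check each profile of the others' bids and compare truth against every alternative bid.
Others bid (3, 20, 3): truth gives 2, best alternative gives 0.
Others bid (3, 20, 16): truth gives 2, best alternative gives 0.
Others bid (3, 20, 20): truth gives 2, best alternative gives 0.
Others bid (16, 20, 3): truth gives 2, best alternative gives 0.
Others bid (16, 20, 16): truth gives 2, best alternative gives 0.
Others bid (16, 20, 20): truth gives 2, best alternative gives 0.
(Remaining 58 profiles checked similarly; truth is weakly best in each.)
In every case the truthful bid is at least as good as any alternative, so it is a dominant strategy.

Yes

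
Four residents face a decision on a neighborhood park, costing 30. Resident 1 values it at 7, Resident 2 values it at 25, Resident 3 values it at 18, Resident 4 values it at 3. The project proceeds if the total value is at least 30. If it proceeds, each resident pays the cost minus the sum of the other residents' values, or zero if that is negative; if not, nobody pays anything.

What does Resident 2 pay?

Total value 53 ≥ cost 30, so the project is built.
The other residents' values sum to 28.
Cost minus that sum is 30 - 28 = 2.

2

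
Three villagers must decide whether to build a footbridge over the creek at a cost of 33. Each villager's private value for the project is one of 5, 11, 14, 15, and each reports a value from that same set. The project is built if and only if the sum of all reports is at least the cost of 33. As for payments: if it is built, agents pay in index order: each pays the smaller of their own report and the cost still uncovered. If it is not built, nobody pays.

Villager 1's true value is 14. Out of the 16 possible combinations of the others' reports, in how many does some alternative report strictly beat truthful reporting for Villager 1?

Others report (11, 11): truth gives 0; report 11 gives 3 > 0. Violating.
Others report (11, 14): truth gives 0; report 11 gives 3 > 0. Violating.
Others report (11, 15): truth gives 0; report 11 gives 3 > 0. Violating.
Others report (14, 11): truth gives 0; report 11 gives 3 > 0. Violating.
Others report (5, 5): truth gives 0; no alternative beats it.
Others report (5, 11): truth gives 0; no alternative beats it.
(Checking all 16 profiles: 9 have a profitable deviation, 7 do not.)

9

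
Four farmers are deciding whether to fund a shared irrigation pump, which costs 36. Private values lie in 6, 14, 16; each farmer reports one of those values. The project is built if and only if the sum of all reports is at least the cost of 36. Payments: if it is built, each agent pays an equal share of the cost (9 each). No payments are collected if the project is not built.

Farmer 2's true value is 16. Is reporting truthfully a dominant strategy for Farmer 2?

Check each profile of the others' reports and compare truth against every alternative report.
Others report (6, 6, 14): truth gives 7, best alternative gives 7.
Others report (6, 6, 16): truth gives 7, best alternative gives 7.
Others report (6, 14, 6): truth gives 7, best alternative gives 7.
Others report (6, 14, 14): truth gives 7, best alternative gives 7.
Others report (6, 14, 16): truth gives 7, best alternative gives 7.
Others report (6, 16, 6): truth gives 7, best alternative gives 7.
(Remaining 21 profiles checked similarly; truth is weakly best in each.)
In every case the truthful report is at least as good as any alternative, so it is a dominant strategy.

Yes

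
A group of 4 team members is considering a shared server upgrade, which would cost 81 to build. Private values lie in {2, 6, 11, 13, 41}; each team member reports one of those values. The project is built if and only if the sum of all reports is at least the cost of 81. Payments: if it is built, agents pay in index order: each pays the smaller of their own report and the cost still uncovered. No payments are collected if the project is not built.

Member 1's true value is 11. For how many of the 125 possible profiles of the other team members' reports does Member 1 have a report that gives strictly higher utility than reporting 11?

Others report (2, 41, 41): truth gives 0; report 2 gives 9 > 0. Violating.
Others report (6, 41, 41): truth gives 0; report 2 gives 9 > 0. Violating.
Others report (11, 41, 41): truth gives 0; report 2 gives 9 > 0. Violating.
Others report (13, 41, 41): truth gives 0; report 2 gives 9 > 0. Violating.
Others report (2, 2, 2): truth gives 0; no alternative beats it.
Others report (2, 2, 6): truth gives 0; no alternative beats it.
(Checking all 125 profiles: 13 have a profitable deviation, 112 do not.)

13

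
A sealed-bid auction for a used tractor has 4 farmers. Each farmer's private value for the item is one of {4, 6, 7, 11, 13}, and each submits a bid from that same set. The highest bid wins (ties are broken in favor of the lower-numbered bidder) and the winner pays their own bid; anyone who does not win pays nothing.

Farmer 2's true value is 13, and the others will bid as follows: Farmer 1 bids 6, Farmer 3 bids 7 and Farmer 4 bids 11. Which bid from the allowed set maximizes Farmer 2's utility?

11

Bid 4: loses, pays 0, utility 0.
Bid 6: loses, pays 0, utility 0.
Bid 7: loses, pays 0, utility 0.
Bid 11: wins, pays 11, utility 13 - 11 = 2.
Bid 13: wins, pays 13, utility 13 - 13 = 0.
The best choice is 11 with utility 2.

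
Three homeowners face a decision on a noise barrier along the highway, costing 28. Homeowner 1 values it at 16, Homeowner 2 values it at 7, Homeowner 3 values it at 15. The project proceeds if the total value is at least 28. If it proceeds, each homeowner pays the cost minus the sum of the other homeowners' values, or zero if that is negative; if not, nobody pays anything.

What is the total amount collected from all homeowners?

11

Total value 38 ≥ cost 28, so it is built.
Homeowner 1: others sum to 22; max(0, 28 - 22) = 6.
Homeowner 2: others sum to 31; max(0, 28 - 31) = 0.
Homeowner 3: others sum to 23; max(0, 28 - 23) = 5.
Total collected = 6 + 0 + 5 = 11.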